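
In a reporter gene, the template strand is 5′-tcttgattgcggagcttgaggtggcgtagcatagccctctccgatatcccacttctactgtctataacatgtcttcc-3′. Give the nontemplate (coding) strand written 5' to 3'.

The coding strand is complementary and antiparallel to the template: take the complement (A↔T, G↔C) and reverse.

5'-GGAAGACATGTTATAGACAGTAGAAGTGGGATATCGGAGAGGGCTATGCTACGCCACCTCAAGCTCCGCAATCAAGA-3'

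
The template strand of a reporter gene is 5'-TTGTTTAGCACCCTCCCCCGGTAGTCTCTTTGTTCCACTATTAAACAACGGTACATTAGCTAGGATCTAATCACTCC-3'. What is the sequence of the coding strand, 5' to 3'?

The coding strand is complementary and antiparallel to the template: take the complement (A↔T, G↔C) and reverse.

5'-GGAGTGATTAGATCCTAGCTAATGTACCGTTGTTTAATAGTGGAACAAAGAGACTACCGGGGGAGGGTGCTAAACAA-3'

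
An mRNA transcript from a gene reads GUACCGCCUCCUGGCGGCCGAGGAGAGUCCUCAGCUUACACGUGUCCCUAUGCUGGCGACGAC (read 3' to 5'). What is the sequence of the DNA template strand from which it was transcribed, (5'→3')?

5'-CATGGCGGAGGACCGCCGGCTCCTCTCAGGAGTCGAATGTGCACAGGGATACGACCGCTGCTG-3'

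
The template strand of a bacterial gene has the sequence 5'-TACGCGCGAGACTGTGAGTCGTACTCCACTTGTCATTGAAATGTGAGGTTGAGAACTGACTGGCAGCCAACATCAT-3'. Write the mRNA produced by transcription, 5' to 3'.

5'-AUGAUGUUGGCUGCCAGUCAGUUCUCAACCUCACAUUUCAAUGACAAGUGGAGUACGACUCACAGUCUCGCGCGUA-3'

The mRNA has the sequence of the coding strand (reverse complement of the template) with T→U. Reverse complement of TACGCGCGAGACTGTGAGTCGTACTCCACTTGTCATTGAAATGTGAGGTTGAGAACTGACTGGCAGCCAACATCAT is ATGATGTTGGCTGCCAGTCAGTTCTCAACCTCACATTTCAATGACAAGTGGAGTACGACTCACAGTCTCGCGCGTA; then T→U.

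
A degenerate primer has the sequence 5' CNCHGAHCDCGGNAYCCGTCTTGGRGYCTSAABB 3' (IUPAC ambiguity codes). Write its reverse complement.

Standard pairs A↔T, G↔C; ambiguity codes pair R↔Y, S↔S, B↔V, D↔H, N↔N. Complement (GNGDCTDGHGCCNTRGGCAGAACCYCRGASTTVV), then reverse for 5'→3'.

5'-VVTTSAGRCYCCAAGACGGRTNCCGHGDTCDGNG-3'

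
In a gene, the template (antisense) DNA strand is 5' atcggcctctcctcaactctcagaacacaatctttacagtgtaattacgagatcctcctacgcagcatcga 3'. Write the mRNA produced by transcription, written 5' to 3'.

The mRNA has the sequence of the coding strand (reverse complement of the template) with T→U. Reverse complement of ATCGGCCTCTCCTCAACTCTCAGAACACAATCTTTACAGTGTAATTACGAGATCCTCCTACGCAGCATCGA is TCGATGCTGCGTAGGAGGATCTCGTAATTACACTGTAAAGATTGTGTTCTGAGAGTTGAGGAGAGGCCGAT; then T→U.

5'-UCGAUGCUGCGUAGGAGGAUCUCGUAAUUACACUGUAAAGAUUGUGUUCUGAGAGUUGAGGAGAGGCCGAU-3'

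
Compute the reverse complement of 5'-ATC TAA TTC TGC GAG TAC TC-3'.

5'-GAGTACTCGCAGAATTAGAT-3'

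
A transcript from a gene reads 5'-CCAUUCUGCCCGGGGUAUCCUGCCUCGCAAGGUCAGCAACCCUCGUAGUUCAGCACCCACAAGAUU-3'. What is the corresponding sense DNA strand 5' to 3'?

The coding DNA strand has the same 5'→3' sequence as the mRNA with U replaced by T.

5'-CCATTCTGCCCGGGGTATCCTGCCTCGCAAGGTCAGCAACCCTCGTAGTTCAGCACCCACAAGATT-3'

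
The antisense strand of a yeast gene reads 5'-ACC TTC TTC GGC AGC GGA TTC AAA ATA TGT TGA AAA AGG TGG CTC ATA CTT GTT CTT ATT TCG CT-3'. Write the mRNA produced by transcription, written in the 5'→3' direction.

5′-AGCGAAAUAAGAACAAGUAUGAGCCACCUUUUUCAACAUAUUUUGAAUCCGCUGCCGAAGAAGGU-3′

The mRNA has the sequence of the coding strand (reverse complement of the template) with T→U. Reverse complement of ACCTTCTTCGGCAGCGGATTCAAAATATGTTGAAAAAGGTGGCTCATACTTGTTCTTATTTCGCT is AGCGAAATAAGAACAAGTATGAGCCACCTTTTTCAACATATTTTGAATCCGCTGCCGAAGAAGGT; then T→U.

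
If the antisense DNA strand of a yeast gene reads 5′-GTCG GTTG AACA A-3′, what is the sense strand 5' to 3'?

5'-TTGTTCAACCGAC-3'

The coding strand is complementary and antiparallel to the template: take the complement (A↔T, G↔C) and reverse.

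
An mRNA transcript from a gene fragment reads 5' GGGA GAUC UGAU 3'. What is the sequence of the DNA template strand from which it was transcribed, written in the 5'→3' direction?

Replace U with T to get the coding DNA strand: GGGAGATCTGAT. The template strand is its reverse complement (complement CCCTCTAGACTA, then reverse).

5'-ATCAGATCTCCC-3'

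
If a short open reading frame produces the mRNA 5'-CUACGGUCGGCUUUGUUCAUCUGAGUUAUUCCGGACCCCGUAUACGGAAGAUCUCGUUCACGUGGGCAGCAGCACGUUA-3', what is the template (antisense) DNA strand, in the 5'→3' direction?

Replace U with T to get the coding DNA strand: CTACGGTCGGCTTTGTTCATCTGAGTTATTCCGGACCCCGTATACGGAAGATCTCGTTCACGTGGGCAGCAGCACGTTA. The template strand is its reverse complement (complement GATGCCAGCCGAAACAAGTAGACTCAATAAGGCCTGGGGCATATGCCTTCTAGAGCAAGTGCACCCGTCGTCGTGCAAT, then reverse).

5'-TAACGTGCTGCTGCCCACGTGAACGAGATCTTCCGTATACGGGGTCCGGAATAACTCAGATGAACAAAGCCGACCGTAG-3'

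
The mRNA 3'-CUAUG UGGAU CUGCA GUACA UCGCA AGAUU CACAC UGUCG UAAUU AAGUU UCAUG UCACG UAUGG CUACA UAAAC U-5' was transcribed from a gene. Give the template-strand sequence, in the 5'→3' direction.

Written 5'→3' the mRNA is UCAAAUACAUCGGUAUGCACUGUACUUUGAAUUAAUGCUGUCACACUUAGAACGCUACAUGACGUCUAGGUGUAUC, so the coding DNA strand is TCAAATACATCGGTATGCACTGTACTTTGAATTAATGCTGTCACACTTAGAACGCTACATGACGTCTAGGTGTATC. The template is its reverse complement.

5'-GATACACCTAGACGTCATGTAGCGTTCTAAGTGTGACAGCATTAATTCAAAGTACAGTGCATACCGATGTATTTGA-3'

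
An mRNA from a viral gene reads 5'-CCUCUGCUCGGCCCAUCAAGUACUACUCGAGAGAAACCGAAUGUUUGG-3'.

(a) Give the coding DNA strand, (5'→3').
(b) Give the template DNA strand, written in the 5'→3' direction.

(a) The coding strand matches the mRNA with U→T.
(b) The template strand is the reverse complement of the coding strand.

(a) 5′-CCTCTGCTCGGCCCATCAAGTACTACTCGAGAGAAACCGAATGTTTGG-3′
(b) 5'-CCAAACATTCGGTTTCTCTCGAGTAGTACTTGATGGGCCGAGCAGAGG-3'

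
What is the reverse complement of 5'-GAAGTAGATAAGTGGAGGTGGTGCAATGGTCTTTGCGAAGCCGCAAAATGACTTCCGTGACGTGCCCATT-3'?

5'-AATGGGCACGTCACGGAAGTCATTTTGCGGCTTCGCAAAGACCATTGCACCACCTCCACTTATCTACTTC-3'

Reading the sequence 3'→5' and pairing each base (A↔T, G↔C) gives the reverse complement directly.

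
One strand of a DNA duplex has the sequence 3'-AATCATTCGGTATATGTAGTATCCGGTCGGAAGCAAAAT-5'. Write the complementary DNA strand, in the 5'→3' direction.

The strand is given 3'→5', so its complement runs 5'→3' in the same left-to-right order: pair each base A↔T, G↔C.

5'-TTAGTAAGCCATATACATCATAGGCCAGCCTTCGTTTTA-3'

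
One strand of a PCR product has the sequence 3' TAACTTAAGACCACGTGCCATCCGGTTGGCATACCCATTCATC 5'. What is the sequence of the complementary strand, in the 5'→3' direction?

The strand is given 3'→5', so its complement runs 5'→3' in the same left-to-right order: pair each base A↔T, G↔C.

5'-ATTGAATTCTGGTGCACGGTAGGCCAACCGTATGGGTAAGTAG-3'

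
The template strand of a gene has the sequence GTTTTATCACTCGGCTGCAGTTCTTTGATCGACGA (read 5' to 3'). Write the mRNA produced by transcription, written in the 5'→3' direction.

The mRNA has the sequence of the coding strand (reverse complement of the template) with T→U. Reverse complement of GTTTTATCACTCGGCTGCAGTTCTTTGATCGACGA is TCGTCGATCAAAGAACTGCAGCCGAGTGATAAAAC; then T→U.

5'-UCGUCGAUCAAAGAACUGCAGCCGAGUGAUAAAAC-3'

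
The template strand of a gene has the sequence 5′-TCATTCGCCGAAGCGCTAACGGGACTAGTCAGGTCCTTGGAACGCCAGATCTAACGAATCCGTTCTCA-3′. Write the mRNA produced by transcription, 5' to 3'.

5'-UGAGAACGGAUUCGUUAGAUCUGGCGUUCCAAGGACCUGACUAGUCCCGUUAGCGCUUCGGCGAAUGA-3'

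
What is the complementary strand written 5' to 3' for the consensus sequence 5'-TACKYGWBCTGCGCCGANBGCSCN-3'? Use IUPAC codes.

5'-NGSGCVNTCGGCGCAGVWCRMGTA-3'

Standard pairs A↔T, G↔C; ambiguity codes pair Y↔R, K↔M, W↔W, S↔S, B↔V, N↔N. Complement (ATGMRCWVGACGCGGCTNVCGSGN), then reverse for 5'→3'.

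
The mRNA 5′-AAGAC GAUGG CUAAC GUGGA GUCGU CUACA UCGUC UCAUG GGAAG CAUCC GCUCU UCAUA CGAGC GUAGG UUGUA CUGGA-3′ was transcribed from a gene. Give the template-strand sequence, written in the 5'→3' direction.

5'-TCCAGTACAACCTACGCTCGTATGAAGAGCGGATGCTTCCCATGAGACGATGTAGACGACTCCACGTTAGCCATCGTCTT-3'

Replace U with T to get the coding DNA strand: AAGACGATGGCTAACGTGGAGTCGTCTACATCGTCTCATGGGAAGCATCCGCTCTTCATACGAGCGTAGGTTGTACTGGA. The template strand is its reverse complement (complement TTCTGCTACCGATTGCACCTCAGCAGATGTAGCAGAGTACCCTTCGTAGGCGAGAAGTATGCTCGCATCCAACATGACCT, then reverse).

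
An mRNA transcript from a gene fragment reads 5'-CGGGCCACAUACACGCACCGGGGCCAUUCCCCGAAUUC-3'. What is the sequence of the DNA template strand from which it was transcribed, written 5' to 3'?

Replace U with T to get the coding DNA strand: CGGGCCACATACACGCACCGGGGCCATTCCCCGAATTC. The template strand is its reverse complement (complement GCCCGGTGTATGTGCGTGGCCCCGGTAAGGGGCTTAAG, then reverse).

5'-GAATTCGGGGAATGGCCCCGGTGCGTGTATGTGGCCCG-3'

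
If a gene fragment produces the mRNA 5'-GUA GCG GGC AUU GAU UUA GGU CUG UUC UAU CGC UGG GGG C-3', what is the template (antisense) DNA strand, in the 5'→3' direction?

5'-GCCCCCAGCGATAGAACAGACCTAAATCAATGCCCGCTAC-3'

Replace U with T to get the coding DNA strand: GTAGCGGGCATTGATTTAGGTCTGTTCTATCGCTGGGGGC. The template strand is its reverse complement (complement CATCGCCCGTAACTAAATCCAGACAAGATAGCGACCCCCG, then reverse).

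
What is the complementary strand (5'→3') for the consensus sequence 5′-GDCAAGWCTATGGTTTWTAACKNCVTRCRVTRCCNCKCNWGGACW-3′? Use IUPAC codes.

5'-WGTCCWNGMGNGGYABYGYABGNMGTTAWAAACCATAGWCTTGHC-3'

Standard pairs A↔T, G↔C; ambiguity codes pair R↔Y, K↔M, W↔W, D↔H, V↔B, N↔N. Complement (CHGTTCWGATACCAAAWATTGMNGBAYGYBAYGGNGMGNWCCTGW), then reverse for 5'→3'.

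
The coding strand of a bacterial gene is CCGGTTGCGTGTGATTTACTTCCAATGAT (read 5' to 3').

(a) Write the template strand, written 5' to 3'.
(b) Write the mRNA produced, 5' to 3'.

(a) 5'-ATCATTGGAAGTAAATCACACGCAACCGG-3'
(b) 5'-CCGGUUGCGUGUGAUUUACUUCCAAUGAU-3'

(a) The template strand is the reverse complement of the coding strand: complement GGCCAACGCACACTAAATGAAGGTTACTA, then reverse.
(b) mRNA matches the coding strand with T→U.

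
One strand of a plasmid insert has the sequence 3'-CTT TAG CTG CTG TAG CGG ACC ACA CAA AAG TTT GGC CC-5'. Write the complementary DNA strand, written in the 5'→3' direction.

5'-GAAATCGACGACATCGCCTGGTGTGTTTTCAAACCGGG-3'

The strand is given 3'→5', so its complement runs 5'→3' in the same left-to-right order: pair each base A↔T, G↔C.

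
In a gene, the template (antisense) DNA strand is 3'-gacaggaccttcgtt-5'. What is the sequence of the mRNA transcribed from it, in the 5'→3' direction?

Reading the template 3'→5' as shown, RNA polymerase pairs each base (A→U, T→A, G↔C) to build mRNA 5'→3' directly.

5′-CUGUCCUGGAAGCAA-3′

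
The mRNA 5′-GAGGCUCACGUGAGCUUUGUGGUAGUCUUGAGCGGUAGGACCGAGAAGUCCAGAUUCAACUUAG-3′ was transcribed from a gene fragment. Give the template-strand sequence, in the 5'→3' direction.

Replace U with T to get the coding DNA strand: GAGGCTCACGTGAGCTTTGTGGTAGTCTTGAGCGGTAGGACCGAGAAGTCCAGATTCAACTTAG. The template strand is its reverse complement (complement CTCCGAGTGCACTCGAAACACCATCAGAACTCGCCATCCTGGCTCTTCAGGTCTAAGTTGAATC, then reverse).

5′-CTAAGTTGAATCTGGACTTCTCGGTCCTACCGCTCAAGACTACCACAAAGCTCACGTGAGCCTC-3′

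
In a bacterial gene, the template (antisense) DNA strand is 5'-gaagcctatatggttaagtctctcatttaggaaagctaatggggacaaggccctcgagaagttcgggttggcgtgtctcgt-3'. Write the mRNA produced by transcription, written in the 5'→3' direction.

The mRNA has the sequence of the coding strand (reverse complement of the template) with T→U. Reverse complement of GAAGCCTATATGGTTAAGTCTCTCATTTAGGAAAGCTAATGGGGACAAGGCCCTCGAGAAGTTCGGGTTGGCGTGTCTCGT is ACGAGACACGCCAACCCGAACTTCTCGAGGGCCTTGTCCCCATTAGCTTTCCTAAATGAGAGACTTAACCATATAGGCTTC; then T→U.

5'-ACGAGACACGCCAACCCGAACUUCUCGAGGGCCUUGUCCCCAUUAGCUUUCCUAAAUGAGAGACUUAACCAUAUAGGCUUC-3'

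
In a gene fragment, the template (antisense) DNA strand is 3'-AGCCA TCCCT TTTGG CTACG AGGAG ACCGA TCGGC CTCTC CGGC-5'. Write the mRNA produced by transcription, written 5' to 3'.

Reading the template 3'→5' as shown, RNA polymerase pairs each base (A→U, T→A, G↔C) to build mRNA 5'→3' directly.

5'-UCGGUAGGGAAAACCGAUGCUCCUCUGGCUAGCCGGAGAGGCCG-3'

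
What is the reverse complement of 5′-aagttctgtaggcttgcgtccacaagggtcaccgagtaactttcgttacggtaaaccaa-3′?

5'-TTGGTTTACCGTAACGAAAGTTACTCGGTGACCCTTGTGGACGCAAGCCTACAGAACTT-3'

Complement each base (A↔T, G↔C): TTCAAGACATCCGAACGCAGGTGTTCCCAGTGGCTCATTGAAAGCAATGCCATTTGGTT. Then reverse.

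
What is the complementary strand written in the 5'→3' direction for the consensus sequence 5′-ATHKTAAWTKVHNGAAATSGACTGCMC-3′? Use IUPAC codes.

Standard pairs A↔T, G↔C; ambiguity codes pair M↔K, W↔W, S↔S, H↔D, V↔B, N↔N. Complement (TADMATTWAMBDNCTTTASCTGACGKG), then reverse for 5'→3'.

5'-GKGCAGTCSATTTCNDBMAWTTAMDAT-3'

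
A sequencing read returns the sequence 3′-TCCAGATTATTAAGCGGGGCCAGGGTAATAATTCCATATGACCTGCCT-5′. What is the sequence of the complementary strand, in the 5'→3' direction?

The strand is given 3'→5', so its complement runs 5'→3' in the same left-to-right order: pair each base A↔T, G↔C.

5'-AGGTCTAATAATTCGCCCCGGTCCCATTATTAAGGTATACTGGACGGA-3'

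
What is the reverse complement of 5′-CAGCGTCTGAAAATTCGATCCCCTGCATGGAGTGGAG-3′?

5'-CTCCACTCCATGCAGGGGATCGAATTTTCAGACGCTG-3'

Reading the sequence 3'→5' and pairing each base (A↔T, G↔C) gives the reverse complement directly.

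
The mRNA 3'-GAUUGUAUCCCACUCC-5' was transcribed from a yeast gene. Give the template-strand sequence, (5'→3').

Written 5'→3' the mRNA is CCUCACCCUAUGUUAG, so the coding DNA strand is CCTCACCCTATGTTAG. The template is its reverse complement.

5'-CTAACATAGGGTGAGG-3'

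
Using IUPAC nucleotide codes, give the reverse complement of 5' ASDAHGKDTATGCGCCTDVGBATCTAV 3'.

5'-BTAGATVCBHAGGCGCATAHMCDTHST-3'

Standard pairs A↔T, G↔C; ambiguity codes pair K↔M, S↔S, B↔V, D↔H. Complement (TSHTDCMHATACGCGGAHBCVTAGATB), then reverse for 5'→3'.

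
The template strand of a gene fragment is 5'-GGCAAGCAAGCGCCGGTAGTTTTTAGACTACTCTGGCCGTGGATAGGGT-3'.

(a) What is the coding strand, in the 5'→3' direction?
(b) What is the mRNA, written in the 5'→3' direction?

(a) The coding strand is the reverse complement of the template: complement CCGTTCGTTCGCGGCCATCAAAAATCTGATGAGACCGGCACCTATCCCA, then reverse.
(b) mRNA has the coding-strand sequence with T→U.

(a) 5'-ACCCTATCCACGGCCAGAGTAGTCTAAAAACTACCGGCGCTTGCTTGCC-3'
(b) 5'-ACCCUAUCCACGGCCAGAGUAGUCUAAAAACUACCGGCGCUUGCUUGCC-3'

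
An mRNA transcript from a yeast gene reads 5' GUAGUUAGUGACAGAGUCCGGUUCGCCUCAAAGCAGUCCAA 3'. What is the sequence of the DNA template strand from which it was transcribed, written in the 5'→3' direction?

Replace U with T to get the coding DNA strand: GTAGTTAGTGACAGAGTCCGGTTCGCCTCAAAGCAGTCCAA. The template strand is its reverse complement (complement CATCAATCACTGTCTCAGGCCAAGCGGAGTTTCGTCAGGTT, then reverse).

5'-TTGGACTGCTTTGAGGCGAACCGGACTCTGTCACTAACTAC-3'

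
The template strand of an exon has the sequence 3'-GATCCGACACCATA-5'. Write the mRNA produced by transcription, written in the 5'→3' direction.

Reading the template 3'→5' as shown, RNA polymerase pairs each base (A→U, T→A, G↔C) to build mRNA 5'→3' directly.

5'-CUAGGCUGUGGUAU-3'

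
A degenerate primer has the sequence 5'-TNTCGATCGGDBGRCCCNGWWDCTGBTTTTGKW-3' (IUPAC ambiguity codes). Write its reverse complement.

5'-WMCAAAAVCAGHWWCNGGGYCVHCCGATCGANA-3'

Standard pairs A↔T, G↔C; ambiguity codes pair R↔Y, K↔M, W↔W, B↔V, D↔H, N↔N. Complement (ANAGCTAGCCHVCYGGGNCWWHGACVAAAACMW), then reverse for 5'→3'.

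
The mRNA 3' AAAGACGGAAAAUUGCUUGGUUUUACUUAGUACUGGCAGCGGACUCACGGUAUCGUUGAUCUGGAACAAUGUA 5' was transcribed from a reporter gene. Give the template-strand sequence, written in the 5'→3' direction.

Written 5'→3' the mRNA is AUGUAACAAGGUCUAGUUGCUAUGGCACUCAGGCGACGGUCAUGAUUCAUUUUGGUUCGUUAAAAGGCAGAAA, so the coding DNA strand is ATGTAACAAGGTCTAGTTGCTATGGCACTCAGGCGACGGTCATGATTCATTTTGGTTCGTTAAAAGGCAGAAA. The template is its reverse complement.

5'-TTTCTGCCTTTTAACGAACCAAAATGAATCATGACCGTCGCCTGAGTGCCATAGCAACTAGACCTTGTTACAT-3'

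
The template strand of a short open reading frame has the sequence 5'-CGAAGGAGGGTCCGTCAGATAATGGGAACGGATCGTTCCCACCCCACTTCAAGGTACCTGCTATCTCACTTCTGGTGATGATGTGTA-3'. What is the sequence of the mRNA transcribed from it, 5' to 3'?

5'-UACACAUCAUCACCAGAAGUGAGAUAGCAGGUACCUUGAAGUGGGGUGGGAACGAUCCGUUCCCAUUAUCUGACGGACCCUCCUUCG-3'

RNA polymerase reads the template 3'→5' and synthesizes mRNA 5'→3' by base-pairing (A→U, T→A, G↔C). The complement of the template is GCTTCCTCCCAGGCAGTCTATTACCCTTGCCTAGCAAGGGTGGGGTGAAGTTCCATGGACGATAGAGTGAAGACCACTACTACACAT; antiparallel, so 5'→3' the coding strand is TACACATCATCACCAGAAGTGAGATAGCAGGTACCTTGAAGTGGGGTGGGAACGATCCGTTCCCATTATCTGACGGACCCTCCTTCG. Replace T with U for the mRNA.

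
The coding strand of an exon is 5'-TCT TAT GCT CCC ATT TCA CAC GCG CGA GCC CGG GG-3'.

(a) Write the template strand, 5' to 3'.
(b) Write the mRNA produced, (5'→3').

(a) The template strand is the reverse complement of the coding strand: complement AGAATACGAGGGTAAAGTGTGCGCGCTCGGGCCCC, then reverse.
(b) mRNA matches the coding strand with T→U.

(a) 5'-CCCCGGGCTCGCGCGTGTGAAATGGGAGCATAAGA-3'
(b) 5'-UCUUAUGCUCCCAUUUCACACGCGCGAGCCCGGGG-3'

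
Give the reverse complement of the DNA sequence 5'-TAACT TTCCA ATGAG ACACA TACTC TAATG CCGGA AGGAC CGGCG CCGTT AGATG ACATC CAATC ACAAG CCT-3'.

5'-AGGCTTGTGATTGGATGTCATCTAACGGCGCCGGTCCTTCCGGCATTAGAGTATGTGTCTCATTGGAAAGTTA-3'

Complement each base (A↔T, G↔C): ATTGAAAGGTTACTCTGTGTATGAGATTACGGCCTTCCTGGCCGCGGCAATCTACTGTAGGTTAGTGTTCGGA. Then reverse.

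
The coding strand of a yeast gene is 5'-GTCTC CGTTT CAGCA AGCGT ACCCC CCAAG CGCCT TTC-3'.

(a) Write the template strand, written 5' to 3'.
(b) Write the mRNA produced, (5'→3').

(a) The template strand is the reverse complement of the coding strand: complement CAGAGGCAAAGTCGTTCGCATGGGGGGTTCGCGGAAAG, then reverse.
(b) mRNA matches the coding strand with T→U.

(a) 5'-GAAAGGCGCTTGGGGGGTACGCTTGCTGAAACGGAGAC-3'
(b) 5′-GUCUCCGUUUCAGCAAGCGUACCCCCCAAGCGCCUUUC-3′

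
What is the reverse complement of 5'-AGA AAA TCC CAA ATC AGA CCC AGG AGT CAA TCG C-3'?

Reading the sequence 3'→5' and pairing each base (A↔T, G↔C) gives the reverse complement directly.

5'-GCGATTGACTCCTGGGTCTGATTTGGGATTTTCT-3'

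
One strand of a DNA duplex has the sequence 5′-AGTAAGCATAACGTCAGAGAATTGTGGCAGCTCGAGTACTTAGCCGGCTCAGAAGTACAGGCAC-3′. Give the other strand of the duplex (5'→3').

Pairing A↔T and G↔C gives TCATTCGTATTGCAGTCTCTTAACACCGTCGAGCTCATGAATCGGCCGAGTCTTCATGTCCGTG, running 3'→5'. Reverse for the 5'→3' convention.

5′-GTGCCTGTACTTCTGAGCCGGCTAAGTACTCGAGCTGCCACAATTCTCTGACGTTATGCTTACT-3′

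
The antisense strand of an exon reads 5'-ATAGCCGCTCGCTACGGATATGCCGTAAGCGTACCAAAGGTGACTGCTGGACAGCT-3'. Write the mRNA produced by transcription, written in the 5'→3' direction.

5'-AGCUGUCCAGCAGUCACCUUUGGUACGCUUACGGCAUAUCCGUAGCGAGCGGCUAU-3'

RNA polymerase reads the template 3'→5' and synthesizes mRNA 5'→3' by base-pairing (A→U, T→A, G↔C). The complement of the template is TATCGGCGAGCGATGCCTATACGGCATTCGCATGGTTTCCACTGACGACCTGTCGA; antiparallel, so 5'→3' the coding strand is AGCTGTCCAGCAGTCACCTTTGGTACGCTTACGGCATATCCGTAGCGAGCGGCTAT. Replace T with U for the mRNA.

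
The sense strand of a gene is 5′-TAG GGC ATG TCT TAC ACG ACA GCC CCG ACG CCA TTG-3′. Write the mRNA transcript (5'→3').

The mRNA is synthesized from the template strand, so it matches the coding strand with T replaced by U.

5'-UAGGGCAUGUCUUACACGACAGCCCCGACGCCAUUG-3'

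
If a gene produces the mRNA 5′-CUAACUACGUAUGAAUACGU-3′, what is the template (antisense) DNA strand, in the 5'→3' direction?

5'-ACGTATTCATACGTAGTTAG-3'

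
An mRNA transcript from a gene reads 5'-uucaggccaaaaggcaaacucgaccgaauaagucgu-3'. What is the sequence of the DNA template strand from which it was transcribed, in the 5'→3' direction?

5′-ACGACTTATTCGGTCGAGTTTGCCTTTTGGCCTGAA-3′

Replace U with T to get the coding DNA strand: TTCAGGCCAAAAGGCAAACTCGACCGAATAAGTCGT. The template strand is its reverse complement (complement AAGTCCGGTTTTCCGTTTGAGCTGGCTTATTCAGCA, then reverse).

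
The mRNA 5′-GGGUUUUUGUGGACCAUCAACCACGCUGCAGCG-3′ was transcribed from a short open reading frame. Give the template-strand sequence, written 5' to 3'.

Replace U with T to get the coding DNA strand: GGGTTTTTGTGGACCATCAACCACGCTGCAGCG. The template strand is its reverse complement (complement CCCAAAAACACCTGGTAGTTGGTGCGACGTCGC, then reverse).

5'-CGCTGCAGCGTGGTTGATGGTCCACAAAAACCC-3'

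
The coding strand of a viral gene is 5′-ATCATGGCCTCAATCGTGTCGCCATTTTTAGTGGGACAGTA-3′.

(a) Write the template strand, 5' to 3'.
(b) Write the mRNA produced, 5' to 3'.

(a) 5'-TACTGTCCCACTAAAAATGGCGACACGATTGAGGCCATGAT-3'
(b) 5'-AUCAUGGCCUCAAUCGUGUCGCCAUUUUUAGUGGGACAGUA-3'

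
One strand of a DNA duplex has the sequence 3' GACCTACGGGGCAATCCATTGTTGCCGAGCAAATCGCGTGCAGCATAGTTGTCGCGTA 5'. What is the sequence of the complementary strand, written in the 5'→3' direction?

The strand is given 3'→5', so its complement runs 5'→3' in the same left-to-right order: pair each base A↔T, G↔C.

5′-CTGGATGCCCCGTTAGGTAACAACGGCTCGTTTAGCGCACGTCGTATCAACAGCGCAT-3′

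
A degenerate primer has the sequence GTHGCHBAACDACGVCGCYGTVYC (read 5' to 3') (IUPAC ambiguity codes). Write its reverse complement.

Standard pairs A↔T, G↔C; ambiguity codes pair Y↔R, B↔V, D↔H. Complement (CADCGDVTTGHTGCBGCGRCABRG), then reverse for 5'→3'.

5'-GRBACRGCGBCGTHGTTVDGCDAC-3'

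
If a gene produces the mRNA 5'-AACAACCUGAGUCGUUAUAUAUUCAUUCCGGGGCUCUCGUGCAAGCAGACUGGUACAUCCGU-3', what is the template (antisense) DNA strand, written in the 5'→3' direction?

Replace U with T to get the coding DNA strand: AACAACCTGAGTCGTTATATATTCATTCCGGGGCTCTCGTGCAAGCAGACTGGTACATCCGT. The template strand is its reverse complement (complement TTGTTGGACTCAGCAATATATAAGTAAGGCCCCGAGAGCACGTTCGTCTGACCATGTAGGCA, then reverse).

5'-ACGGATGTACCAGTCTGCTTGCACGAGAGCCCCGGAATGAATATATAACGACTCAGGTTGTT-3'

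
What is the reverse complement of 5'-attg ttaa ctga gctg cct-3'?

5'-AGGCAGCTCAGTTAACAAT-3'

Complement each base (A↔T, G↔C): TAACAATTGACTCGACGGA. Then reverse.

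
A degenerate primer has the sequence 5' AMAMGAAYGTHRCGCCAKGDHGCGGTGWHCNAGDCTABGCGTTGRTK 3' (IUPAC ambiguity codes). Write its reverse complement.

Standard pairs A↔T, G↔C; ambiguity codes pair R↔Y, M↔K, W↔W, B↔V, D↔H, N↔N. Complement (TKTKCTTRCADYGCGGTMCHDCGCCACWDGNTCHGATVCGCAACYAM), then reverse for 5'→3'.

5′-MAYCAACGCVTAGHCTNGDWCACCGCDHCMTGGCGYDACRTTCKTKT-3′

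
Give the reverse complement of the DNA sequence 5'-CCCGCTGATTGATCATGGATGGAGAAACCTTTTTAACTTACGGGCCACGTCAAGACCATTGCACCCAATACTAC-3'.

Reading the sequence 3'→5' and pairing each base (A↔T, G↔C) gives the reverse complement directly.

5'-GTAGTATTGGGTGCAATGGTCTTGACGTGGCCCGTAAGTTAAAAAGGTTTCTCCATCCATGATCAATCAGCGGG-3'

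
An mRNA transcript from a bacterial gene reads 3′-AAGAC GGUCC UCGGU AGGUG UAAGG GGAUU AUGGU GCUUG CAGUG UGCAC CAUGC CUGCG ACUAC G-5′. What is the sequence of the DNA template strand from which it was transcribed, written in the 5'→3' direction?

5'-TTCTGCCAGGAGCCATCCACATTCCCCTAATACCACGAACGTCACACGTGGTACGGACGCTGATGC-3'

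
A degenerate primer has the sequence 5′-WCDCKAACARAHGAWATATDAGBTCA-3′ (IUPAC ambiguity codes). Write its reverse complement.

Standard pairs A↔T, G↔C; ambiguity codes pair R↔Y, K↔M, W↔W, B↔V, D↔H. Complement (WGHGMTTGTYTDCTWTATAHTCVAGT), then reverse for 5'→3'.

5'-TGAVCTHATATWTCDTYTGTTMGHGW-3'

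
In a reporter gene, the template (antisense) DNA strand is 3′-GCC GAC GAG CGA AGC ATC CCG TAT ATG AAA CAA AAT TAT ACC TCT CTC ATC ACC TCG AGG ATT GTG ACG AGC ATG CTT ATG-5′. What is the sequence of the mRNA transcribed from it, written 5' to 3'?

5'-CGGCUGCUCGCUUCGUAGGGCAUAUACUUUGUUUUAAUAUGGAGAGAGUAGUGGAGCUCCUAACACUGCUCGUACGAAUAC-3'

Reading the template 3'→5' as shown, RNA polymerase pairs each base (A→U, T→A, G↔C) to build mRNA 5'→3' directly.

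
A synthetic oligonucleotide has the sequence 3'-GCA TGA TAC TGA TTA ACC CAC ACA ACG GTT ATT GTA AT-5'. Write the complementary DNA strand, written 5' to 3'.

The strand is given 3'→5', so its complement runs 5'→3' in the same left-to-right order: pair each base A↔T, G↔C.

5′-CGTACTATGACTAATTGGGTGTGTTGCCAATAACATTA-3′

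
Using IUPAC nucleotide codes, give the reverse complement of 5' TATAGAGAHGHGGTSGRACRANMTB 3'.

Standard pairs A↔T, G↔C; ambiguity codes pair R↔Y, M↔K, S↔S, B↔V, H↔D, N↔N. Complement (ATATCTCTDCDCCASCYTGYTNKAV), then reverse for 5'→3'.

5'-VAKNTYGTYCSACCDCDTCTCTATA-3'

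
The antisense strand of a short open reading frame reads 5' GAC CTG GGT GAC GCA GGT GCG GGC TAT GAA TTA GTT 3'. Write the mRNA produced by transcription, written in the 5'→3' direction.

5'-AACUAAUUCAUAGCCCGCACCUGCGUCACCCAGGUC-3'

RNA polymerase reads the template 3'→5' and synthesizes mRNA 5'→3' by base-pairing (A→U, T→A, G↔C). The complement of the template is CTGGACCCACTGCGTCCACGCCCGATACTTAATCAA; antiparallel, so 5'→3' the coding strand is AACTAATTCATAGCCCGCACCTGCGTCACCCAGGTC. Replace T with U for the mRNA.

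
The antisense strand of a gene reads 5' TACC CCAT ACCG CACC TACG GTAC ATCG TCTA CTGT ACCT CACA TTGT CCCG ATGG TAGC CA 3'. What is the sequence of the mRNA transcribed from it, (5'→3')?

5'-UGGCUACCAUCGGGACAAUGUGAGGUACAGUAGACGAUGUACCGUAGGUGCGGUAUGGGGUA-3'

The mRNA has the sequence of the coding strand (reverse complement of the template) with T→U. Reverse complement of TACCCCATACCGCACCTACGGTACATCGTCTACTGTACCTCACATTGTCCCGATGGTAGCCA is TGGCTACCATCGGGACAATGTGAGGTACAGTAGACGATGTACCGTAGGTGCGGTATGGGGTA; then T→U.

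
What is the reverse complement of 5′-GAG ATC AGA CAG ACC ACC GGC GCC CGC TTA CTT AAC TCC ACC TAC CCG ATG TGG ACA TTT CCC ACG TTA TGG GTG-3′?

5'-CACCCATAACGTGGGAAATGTCCACATCGGGTAGGTGGAGTTAAGTAAGCGGGCGCCGGTGGTCTGTCTGATCTC-3'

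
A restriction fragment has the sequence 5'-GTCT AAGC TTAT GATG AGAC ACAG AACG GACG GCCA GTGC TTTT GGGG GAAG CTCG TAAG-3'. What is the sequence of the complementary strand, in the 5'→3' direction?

Pairing A↔T and G↔C gives CAGATTCGAATACTACTCTGTGTCTTGCCTGCCGGTCACGAAAACCCCCTTCGAGCATTC, running 3'→5'. Reverse for the 5'→3' convention.

5'-CTTACGAGCTTCCCCCAAAAGCACTGGCCGTCCGTTCTGTGTCTCATCATAAGCTTAGAC-3'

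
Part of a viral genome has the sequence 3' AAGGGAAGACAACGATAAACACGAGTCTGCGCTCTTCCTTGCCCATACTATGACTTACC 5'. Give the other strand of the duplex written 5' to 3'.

The strand is given 3'→5', so its complement runs 5'→3' in the same left-to-right order: pair each base A↔T, G↔C.

5'-TTCCCTTCTGTTGCTATTTGTGCTCAGACGCGAGAAGGAACGGGTATGATACTGAATGG-3'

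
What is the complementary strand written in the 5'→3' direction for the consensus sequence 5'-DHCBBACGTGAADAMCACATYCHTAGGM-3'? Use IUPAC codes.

5'-KCCTADGRATGTGKTHTTCACGTVVGDH-3'

Standard pairs A↔T, G↔C; ambiguity codes pair Y↔R, M↔K, B↔V, D↔H. Complement (HDGVVTGCACTTHTKGTGTARGDATCCK), then reverse for 5'→3'.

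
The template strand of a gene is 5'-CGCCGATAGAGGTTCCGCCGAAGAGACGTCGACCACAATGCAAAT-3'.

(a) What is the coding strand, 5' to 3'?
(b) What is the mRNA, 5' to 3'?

(a) 5'-ATTTGCATTGTGGTCGACGTCTCTTCGGCGGAACCTCTATCGGCG-3'
(b) 5′-AUUUGCAUUGUGGUCGACGUCUCUUCGGCGGAACCUCUAUCGGCG-3′

(a) The coding strand is the reverse complement of the template: complement GCGGCTATCTCCAAGGCGGCTTCTCTGCAGCTGGTGTTACGTTTA, then reverse.
(b) mRNA has the coding-strand sequence with T→U.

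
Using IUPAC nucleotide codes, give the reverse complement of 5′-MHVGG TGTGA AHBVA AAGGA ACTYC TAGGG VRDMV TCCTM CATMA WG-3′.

Standard pairs A↔T, G↔C; ambiguity codes pair R↔Y, M↔K, W↔W, B↔V, D↔H. Complement (KDBCCACACTTDVBTTTCCTTGARGATCCCBYHKBAGGAKGTAKTWC), then reverse for 5'→3'.

5'-CWTKATGKAGGABKHYBCCCTAGRAGTTCCTTTBVDTTCACACCBDK-3'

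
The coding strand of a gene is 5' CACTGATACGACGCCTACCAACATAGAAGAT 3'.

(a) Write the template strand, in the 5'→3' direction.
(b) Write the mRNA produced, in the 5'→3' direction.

(a) The template strand is the reverse complement of the coding strand: complement GTGACTATGCTGCGGATGGTTGTATCTTCTA, then reverse.
(b) mRNA matches the coding strand with T→U.

(a) 5'-ATCTTCTATGTTGGTAGGCGTCGTATCAGTG-3'
(b) 5′-CACUGAUACGACGCCUACCAACAUAGAAGAU-3′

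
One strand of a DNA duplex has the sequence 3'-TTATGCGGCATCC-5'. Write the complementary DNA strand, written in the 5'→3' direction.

The strand is given 3'→5', so its complement runs 5'→3' in the same left-to-right order: pair each base A↔T, G↔C.

5'-AATACGCCGTAGG-3'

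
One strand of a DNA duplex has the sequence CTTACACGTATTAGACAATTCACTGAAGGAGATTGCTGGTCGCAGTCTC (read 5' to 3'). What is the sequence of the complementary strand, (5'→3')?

5'-GAGACTGCGACCAGCAATCTCCTTCAGTGAATTGTCTAATACGTGTAAG-3'

Pairing A↔T and G↔C gives GAATGTGCATAATCTGTTAAGTGACTTCCTCTAACGACCAGCGTCAGAG, running 3'→5'. Reverse for the 5'→3' convention.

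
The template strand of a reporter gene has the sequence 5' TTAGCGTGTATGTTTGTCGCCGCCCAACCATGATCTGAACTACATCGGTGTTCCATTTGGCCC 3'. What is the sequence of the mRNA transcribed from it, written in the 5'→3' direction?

RNA polymerase reads the template 3'→5' and synthesizes mRNA 5'→3' by base-pairing (A→U, T→A, G↔C). The complement of the template is AATCGCACATACAAACAGCGGCGGGTTGGTACTAGACTTGATGTAGCCACAAGGTAAACCGGG; antiparallel, so 5'→3' the coding strand is GGGCCAAATGGAACACCGATGTAGTTCAGATCATGGTTGGGCGGCGACAAACATACACGCTAA. Replace T with U for the mRNA.

5'-GGGCCAAAUGGAACACCGAUGUAGUUCAGAUCAUGGUUGGGCGGCGACAAACAUACACGCUAA-3'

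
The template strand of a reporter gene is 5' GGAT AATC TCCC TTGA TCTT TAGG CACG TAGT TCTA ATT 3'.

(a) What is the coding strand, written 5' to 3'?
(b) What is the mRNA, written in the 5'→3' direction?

(a) The coding strand is the reverse complement of the template: complement CCTATTAGAGGGAACTAGAAATCCGTGCATCAAGATTAA, then reverse.
(b) mRNA has the coding-strand sequence with T→U.

(a) 5′-AATTAGAACTACGTGCCTAAAGATCAAGGGAGATTATCC-3′
(b) 5'-AAUUAGAACUACGUGCCUAAAGAUCAAGGGAGAUUAUCC-3'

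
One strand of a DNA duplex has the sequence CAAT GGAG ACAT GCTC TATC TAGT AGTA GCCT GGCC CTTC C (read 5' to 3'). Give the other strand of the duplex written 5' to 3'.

5′-GGAAGGGCCAGGCTACTACTAGATAGAGCATGTCTCCATTG-3′

Pairing A↔T and G↔C gives GTTACCTCTGTACGAGATAGATCATCATCGGACCGGGAAGG, running 3'→5'. Reverse for the 5'→3' convention.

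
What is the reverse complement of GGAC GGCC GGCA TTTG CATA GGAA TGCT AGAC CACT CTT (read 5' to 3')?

5'-AAGAGTGGTCTAGCATTCCTATGCAAATGCCGGCCGTCC-3'

Complement each base (A↔T, G↔C): CCTGCCGGCCGTAAACGTATCCTTACGATCTGGTGAGAA. Then reverse.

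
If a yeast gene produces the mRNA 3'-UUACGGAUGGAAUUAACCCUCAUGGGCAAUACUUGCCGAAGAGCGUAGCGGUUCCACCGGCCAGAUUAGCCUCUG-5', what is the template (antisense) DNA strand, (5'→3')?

5′-AATGCCTACCTTAATTGGGAGTACCCGTTATGAACGGCTTCTCGCATCGCCAAGGTGGCCGGTCTAATCGGAGAC-3′

Written 5'→3' the mRNA is GUCUCCGAUUAGACCGGCCACCUUGGCGAUGCGAGAAGCCGUUCAUAACGGGUACUCCCAAUUAAGGUAGGCAUU, so the coding DNA strand is GTCTCCGATTAGACCGGCCACCTTGGCGATGCGAGAAGCCGTTCATAACGGGTACTCCCAATTAAGGTAGGCATT. The template is its reverse complement.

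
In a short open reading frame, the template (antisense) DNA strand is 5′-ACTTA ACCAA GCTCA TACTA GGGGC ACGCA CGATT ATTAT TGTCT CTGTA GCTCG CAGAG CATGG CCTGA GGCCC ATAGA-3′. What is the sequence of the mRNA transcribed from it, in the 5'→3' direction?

The mRNA has the sequence of the coding strand (reverse complement of the template) with T→U. Reverse complement of ACTTAACCAAGCTCATACTAGGGGCACGCACGATTATTATTGTCTCTGTAGCTCGCAGAGCATGGCCTGAGGCCCATAGA is TCTATGGGCCTCAGGCCATGCTCTGCGAGCTACAGAGACAATAATAATCGTGCGTGCCCCTAGTATGAGCTTGGTTAAGT; then T→U.

5'-UCUAUGGGCCUCAGGCCAUGCUCUGCGAGCUACAGAGACAAUAAUAAUCGUGCGUGCCCCUAGUAUGAGCUUGGUUAAGU-3'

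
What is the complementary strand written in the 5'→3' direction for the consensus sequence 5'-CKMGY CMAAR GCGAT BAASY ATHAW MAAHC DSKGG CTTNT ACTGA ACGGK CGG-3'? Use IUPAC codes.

5'-CCGMCCGTTCAGTANAAGCCMSHGDTTKWTDATRSTTVATCGCYTTKGRCKMG-3'

Standard pairs A↔T, G↔C; ambiguity codes pair R↔Y, M↔K, W↔W, S↔S, B↔V, D↔H, N↔N. Complement (GMKCRGKTTYCGCTAVTTSRTADTWKTTDGHSMCCGAANATGACTTGCCMGCC), then reverse for 5'→3'.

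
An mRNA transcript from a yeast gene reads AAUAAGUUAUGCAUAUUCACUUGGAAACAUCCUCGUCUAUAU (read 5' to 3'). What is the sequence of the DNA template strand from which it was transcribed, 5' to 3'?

5'-ATATAGACGAGGATGTTTCCAAGTGAATATGCATAACTTATT-3'

Replace U with T to get the coding DNA strand: AATAAGTTATGCATATTCACTTGGAAACATCCTCGTCTATAT. The template strand is its reverse complement (complement TTATTCAATACGTATAAGTGAACCTTTGTAGGAGCAGATATA, then reverse).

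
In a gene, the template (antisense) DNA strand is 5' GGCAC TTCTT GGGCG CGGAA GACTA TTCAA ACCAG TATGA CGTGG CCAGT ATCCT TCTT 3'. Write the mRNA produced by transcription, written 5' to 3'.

5′-AAGAAGGAUACUGGCCACGUCAUACUGGUUUGAAUAGUCUUCCGCGCCCAAGAAGUGCC-3′

RNA polymerase reads the template 3'→5' and synthesizes mRNA 5'→3' by base-pairing (A→U, T→A, G↔C). The complement of the template is CCGTGAAGAACCCGCGCCTTCTGATAAGTTTGGTCATACTGCACCGGTCATAGGAAGAA; antiparallel, so 5'→3' the coding strand is AAGAAGGATACTGGCCACGTCATACTGGTTTGAATAGTCTTCCGCGCCCAAGAAGTGCC. Replace T with U for the mRNA.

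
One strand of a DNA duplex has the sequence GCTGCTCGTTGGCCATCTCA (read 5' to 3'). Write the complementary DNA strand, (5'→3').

5'-TGAGATGGCCAACGAGCAGC-3'

Pairing A↔T and G↔C gives CGACGAGCAACCGGTAGAGT, running 3'→5'. Reverse for the 5'→3' convention.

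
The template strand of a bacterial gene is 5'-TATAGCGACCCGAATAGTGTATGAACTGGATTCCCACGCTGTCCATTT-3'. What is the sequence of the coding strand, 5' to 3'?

5'-AAATGGACAGCGTGGGAATCCAGTTCATACACTATTCGGGTCGCTATA-3'

The coding strand is complementary and antiparallel to the template: take the complement (A↔T, G↔C) and reverse.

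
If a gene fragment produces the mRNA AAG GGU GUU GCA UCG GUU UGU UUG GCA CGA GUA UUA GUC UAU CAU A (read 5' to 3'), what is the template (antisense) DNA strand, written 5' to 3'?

Replace U with T to get the coding DNA strand: AAGGGTGTTGCATCGGTTTGTTTGGCACGAGTATTAGTCTATCATA. The template strand is its reverse complement (complement TTCCCACAACGTAGCCAAACAAACCGTGCTCATAATCAGATAGTAT, then reverse).

5'-TATGATAGACTAATACTCGTGCCAAACAAACCGATGCAACACCCTT-3'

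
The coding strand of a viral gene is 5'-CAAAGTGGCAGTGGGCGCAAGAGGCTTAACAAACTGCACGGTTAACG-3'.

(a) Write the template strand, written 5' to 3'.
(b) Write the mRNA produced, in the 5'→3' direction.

(a) 5'-CGTTAACCGTGCAGTTTGTTAAGCCTCTTGCGCCCACTGCCACTTTG-3'
(b) 5'-CAAAGUGGCAGUGGGCGCAAGAGGCUUAACAAACUGCACGGUUAACG-3'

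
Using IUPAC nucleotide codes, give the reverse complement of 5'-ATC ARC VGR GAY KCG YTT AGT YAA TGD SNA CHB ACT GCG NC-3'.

Standard pairs A↔T, G↔C; ambiguity codes pair R↔Y, K↔M, S↔S, B↔V, D↔H, N↔N. Complement (TAGTYGBCYCTRMGCRAATCARTTACHSNTGDVTGACGCNG), then reverse for 5'→3'.

5'-GNCGCAGTVDGTNSHCATTRACTAARCGMRTCYCBGYTGAT-3'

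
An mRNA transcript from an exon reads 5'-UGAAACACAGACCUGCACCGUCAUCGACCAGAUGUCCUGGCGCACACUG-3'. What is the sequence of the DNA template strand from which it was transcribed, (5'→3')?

5'-CAGTGTGCGCCAGGACATCTGGTCGATGACGGTGCAGGTCTGTGTTTCA-3'

Replace U with T to get the coding DNA strand: TGAAACACAGACCTGCACCGTCATCGACCAGATGTCCTGGCGCACACTG. The template strand is its reverse complement (complement ACTTTGTGTCTGGACGTGGCAGTAGCTGGTCTACAGGACCGCGTGTGAC, then reverse).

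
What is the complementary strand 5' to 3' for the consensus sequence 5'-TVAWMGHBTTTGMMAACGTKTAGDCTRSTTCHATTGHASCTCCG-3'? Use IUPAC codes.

Standard pairs A↔T, G↔C; ambiguity codes pair R↔Y, M↔K, W↔W, S↔S, B↔V, D↔H. Complement (ABTWKCDVAAACKKTTGCAMATCHGAYSAAGDTAACDTSGAGGC), then reverse for 5'→3'.

5'-CGGAGSTDCAATDGAASYAGHCTAMACGTTKKCAAAVDCKWTBA-3'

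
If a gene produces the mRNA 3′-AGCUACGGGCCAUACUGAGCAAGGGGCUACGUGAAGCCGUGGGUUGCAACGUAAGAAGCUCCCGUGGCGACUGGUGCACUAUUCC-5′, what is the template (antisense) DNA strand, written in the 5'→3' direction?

5'-TCGATGCCCGGTATGACTCGTTCCCCGATGCACTTCGGCACCCAACGTTGCATTCTTCGAGGGCACCGCTGACCACGTGATAAGG-3'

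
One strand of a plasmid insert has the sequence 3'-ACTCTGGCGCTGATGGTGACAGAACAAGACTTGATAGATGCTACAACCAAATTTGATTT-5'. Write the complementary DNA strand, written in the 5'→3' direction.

5'-TGAGACCGCGACTACCACTGTCTTGTTCTGAACTATCTACGATGTTGGTTTAAACTAAA-3'

The strand is given 3'→5', so its complement runs 5'→3' in the same left-to-right order: pair each base A↔T, G↔C.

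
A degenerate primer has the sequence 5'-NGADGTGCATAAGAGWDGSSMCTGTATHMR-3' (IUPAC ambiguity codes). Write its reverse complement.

Standard pairs A↔T, G↔C; ambiguity codes pair R↔Y, M↔K, W↔W, S↔S, D↔H, N↔N. Complement (NCTHCACGTATTCTCWHCSSKGACATADKY), then reverse for 5'→3'.

5′-YKDATACAGKSSCHWCTCTTATGCACHTCN-3′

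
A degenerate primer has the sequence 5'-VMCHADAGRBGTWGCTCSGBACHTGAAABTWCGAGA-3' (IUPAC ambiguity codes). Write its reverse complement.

5'-TCTCGWAVTTTCADGTVCSGAGCWACVYCTHTDGKB-3'

Standard pairs A↔T, G↔C; ambiguity codes pair R↔Y, M↔K, W↔W, S↔S, B↔V, D↔H. Complement (BKGDTHTCYVCAWCGAGSCVTGDACTTTVAWGCTCT), then reverse for 5'→3'.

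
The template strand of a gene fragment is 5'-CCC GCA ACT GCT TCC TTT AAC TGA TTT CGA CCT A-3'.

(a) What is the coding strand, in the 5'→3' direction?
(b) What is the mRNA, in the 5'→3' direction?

(a) The coding strand is the reverse complement of the template: complement GGGCGTTGACGAAGGAAATTGACTAAAGCTGGAT, then reverse.
(b) mRNA has the coding-strand sequence with T→U.

(a) 5'-TAGGTCGAAATCAGTTAAAGGAAGCAGTTGCGGG-3'
(b) 5'-UAGGUCGAAAUCAGUUAAAGGAAGCAGUUGCGGG-3'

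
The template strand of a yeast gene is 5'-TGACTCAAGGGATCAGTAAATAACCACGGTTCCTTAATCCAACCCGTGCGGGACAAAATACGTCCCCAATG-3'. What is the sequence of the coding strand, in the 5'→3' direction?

5'-CATTGGGGACGTATTTTGTCCCGCACGGGTTGGATTAAGGAACCGTGGTTATTTACTGATCCCTTGAGTCA-3'

The coding strand is complementary and antiparallel to the template: take the complement (A↔T, G↔C) and reverse.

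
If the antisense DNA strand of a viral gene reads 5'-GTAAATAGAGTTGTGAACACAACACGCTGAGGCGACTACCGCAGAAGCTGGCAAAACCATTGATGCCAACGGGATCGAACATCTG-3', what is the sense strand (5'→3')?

5'-CAGATGTTCGATCCCGTTGGCATCAATGGTTTTGCCAGCTTCTGCGGTAGTCGCCTCAGCGTGTTGTGTTCACAACTCTATTTAC-3'

The coding strand is complementary and antiparallel to the template: take the complement (A↔T, G↔C) and reverse.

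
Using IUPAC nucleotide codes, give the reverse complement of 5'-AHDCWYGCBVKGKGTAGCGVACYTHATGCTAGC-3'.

5'-GCTAGCATDARGTBCGCTACMCMBVGCRWGHDT-3'

Standard pairs A↔T, G↔C; ambiguity codes pair Y↔R, K↔M, W↔W, B↔V, D↔H. Complement (TDHGWRCGVBMCMCATCGCBTGRADTACGATCG), then reverse for 5'→3'.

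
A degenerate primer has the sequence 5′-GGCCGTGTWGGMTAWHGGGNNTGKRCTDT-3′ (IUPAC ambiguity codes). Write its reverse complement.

5'-AHAGYMCANNCCCDWTAKCCWACACGGCC-3'

Standard pairs A↔T, G↔C; ambiguity codes pair R↔Y, M↔K, W↔W, D↔H, N↔N. Complement (CCGGCACAWCCKATWDCCCNNACMYGAHA), then reverse for 5'→3'.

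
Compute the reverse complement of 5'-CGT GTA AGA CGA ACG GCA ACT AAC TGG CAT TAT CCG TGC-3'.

5'-GCACGGATAATGCCAGTTAGTTGCCGTTCGTCTTACACG-3'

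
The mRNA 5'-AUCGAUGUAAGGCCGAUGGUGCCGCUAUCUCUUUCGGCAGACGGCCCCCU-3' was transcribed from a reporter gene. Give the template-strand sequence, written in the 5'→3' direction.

5'-AGGGGGCCGTCTGCCGAAAGAGATAGCGGCACCATCGGCCTTACATCGAT-3'

Replace U with T to get the coding DNA strand: ATCGATGTAAGGCCGATGGTGCCGCTATCTCTTTCGGCAGACGGCCCCCT. The template strand is its reverse complement (complement TAGCTACATTCCGGCTACCACGGCGATAGAGAAAGCCGTCTGCCGGGGGA, then reverse).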